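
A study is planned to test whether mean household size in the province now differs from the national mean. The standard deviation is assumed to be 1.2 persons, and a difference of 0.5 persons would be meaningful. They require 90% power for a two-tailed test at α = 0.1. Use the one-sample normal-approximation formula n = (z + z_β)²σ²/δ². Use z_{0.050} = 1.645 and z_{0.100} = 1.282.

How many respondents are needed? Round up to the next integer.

n = 50

n = (z_{α/2} + z_β)² · σ² / δ²
  = (1.645 + 1.282)² · 1.2² / 0.5²
  = 8.5673 · 1.44 / 0.25
  = 49.35
Round up → n = 50.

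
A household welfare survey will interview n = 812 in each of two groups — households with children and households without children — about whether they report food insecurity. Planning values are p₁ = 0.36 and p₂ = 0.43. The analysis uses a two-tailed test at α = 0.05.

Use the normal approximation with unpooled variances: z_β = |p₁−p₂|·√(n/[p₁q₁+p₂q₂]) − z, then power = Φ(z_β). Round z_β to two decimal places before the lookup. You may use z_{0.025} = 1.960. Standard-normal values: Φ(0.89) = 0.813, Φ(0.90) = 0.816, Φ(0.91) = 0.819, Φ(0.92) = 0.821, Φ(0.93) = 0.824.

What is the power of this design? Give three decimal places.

Power ≈ 0.824

z_β = |p₁−p₂|·√(n/[p₁q₁+p₂q₂]) − z_{α/2}
    = 0.07 · √(812/0.4755) − 1.960
    = 0.07 · 41.3240 − 1.960
    = 2.8927 − 1.960 = 0.9327 → 0.93
Power = Φ(0.93) = 0.824.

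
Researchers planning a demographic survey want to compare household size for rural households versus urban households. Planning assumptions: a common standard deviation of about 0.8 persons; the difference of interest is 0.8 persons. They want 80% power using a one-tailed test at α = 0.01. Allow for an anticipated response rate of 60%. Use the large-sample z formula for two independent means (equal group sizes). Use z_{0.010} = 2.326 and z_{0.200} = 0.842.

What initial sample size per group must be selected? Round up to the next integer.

n = 34 per group

n = (z_α + z_β)² · (σ₁² + σ₂²) / δ²
  = (2.326 + 0.842)² · (2·0.8² = 1.28) / 0.8²
  = 10.0362 · 1.28 / 0.64
  = 20.07
Adjust for 60% response: 20.07 / 0.60 = 33.45.
Round up → n = 34 per group.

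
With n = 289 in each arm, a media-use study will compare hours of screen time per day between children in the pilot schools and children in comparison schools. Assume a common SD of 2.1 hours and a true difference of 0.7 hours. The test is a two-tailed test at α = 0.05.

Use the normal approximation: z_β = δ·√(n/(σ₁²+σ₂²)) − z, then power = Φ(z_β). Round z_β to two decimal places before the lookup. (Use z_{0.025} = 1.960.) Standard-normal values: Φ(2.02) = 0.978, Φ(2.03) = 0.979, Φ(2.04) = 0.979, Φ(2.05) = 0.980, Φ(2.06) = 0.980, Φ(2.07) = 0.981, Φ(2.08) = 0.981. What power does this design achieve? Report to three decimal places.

Power ≈ 0.980

z_β = δ·√(n/(σ₁²+σ₂²)) − z_{α/2}
    = 0.7 · √(289/8.82) − 1.960
    = 0.7 · 5.72420 − 1.960
    = 4.0069 − 1.960 = 2.0469 → 2.05
Power = Φ(2.05) = 0.980.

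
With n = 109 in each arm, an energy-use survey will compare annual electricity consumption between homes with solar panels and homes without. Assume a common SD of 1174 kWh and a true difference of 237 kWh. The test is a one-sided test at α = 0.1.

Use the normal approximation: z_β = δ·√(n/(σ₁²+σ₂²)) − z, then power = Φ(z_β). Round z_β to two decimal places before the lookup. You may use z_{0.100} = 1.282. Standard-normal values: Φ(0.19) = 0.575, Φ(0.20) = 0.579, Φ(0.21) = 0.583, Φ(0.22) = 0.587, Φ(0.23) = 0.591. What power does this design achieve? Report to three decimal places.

z_β = δ·√(n/(σ₁²+σ₂²)) − z_α
    = 237 · √(109/2756552) − 1.282
    = 237 · 0.00629 − 1.282
    = 1.4903 − 1.282 = 0.2083 → 0.21
Power = Φ(0.21) = 0.583.

Power ≈ 0.583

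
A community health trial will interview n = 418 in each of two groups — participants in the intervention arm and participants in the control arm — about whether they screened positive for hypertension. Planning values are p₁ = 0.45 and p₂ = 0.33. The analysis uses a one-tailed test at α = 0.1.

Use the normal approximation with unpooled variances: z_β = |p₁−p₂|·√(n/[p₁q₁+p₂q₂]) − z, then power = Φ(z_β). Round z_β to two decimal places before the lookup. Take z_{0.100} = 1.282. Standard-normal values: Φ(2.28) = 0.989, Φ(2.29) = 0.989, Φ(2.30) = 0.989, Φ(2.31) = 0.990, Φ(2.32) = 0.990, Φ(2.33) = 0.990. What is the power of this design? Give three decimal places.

z_β = |p₁−p₂|·√(n/[p₁q₁+p₂q₂]) − z_α
    = 0.12 · √(418/0.4686) − 1.282
    = 0.12 · 29.8667 − 1.282
    = 3.5840 − 1.282 = 2.3020 → 2.30
Power = Φ(2.30) = 0.989.

Power ≈ 0.989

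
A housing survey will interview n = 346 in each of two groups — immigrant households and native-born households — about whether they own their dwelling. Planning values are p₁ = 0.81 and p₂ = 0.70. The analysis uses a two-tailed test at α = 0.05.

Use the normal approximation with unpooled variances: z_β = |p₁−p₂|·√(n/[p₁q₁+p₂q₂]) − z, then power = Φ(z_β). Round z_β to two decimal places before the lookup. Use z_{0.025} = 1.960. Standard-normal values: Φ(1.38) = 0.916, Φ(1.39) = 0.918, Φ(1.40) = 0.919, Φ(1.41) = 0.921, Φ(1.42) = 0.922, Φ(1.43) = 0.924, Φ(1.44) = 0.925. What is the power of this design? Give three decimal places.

Power ≈ 0.924

z_β = |p₁−p₂|·√(n/[p₁q₁+p₂q₂]) − z_{α/2}
    = 0.11 · √(346/0.3639) − 1.960
    = 0.11 · 30.8352 − 1.960
    = 3.3919 − 1.960 = 1.4319 → 1.43
Power = Φ(1.43) = 0.924.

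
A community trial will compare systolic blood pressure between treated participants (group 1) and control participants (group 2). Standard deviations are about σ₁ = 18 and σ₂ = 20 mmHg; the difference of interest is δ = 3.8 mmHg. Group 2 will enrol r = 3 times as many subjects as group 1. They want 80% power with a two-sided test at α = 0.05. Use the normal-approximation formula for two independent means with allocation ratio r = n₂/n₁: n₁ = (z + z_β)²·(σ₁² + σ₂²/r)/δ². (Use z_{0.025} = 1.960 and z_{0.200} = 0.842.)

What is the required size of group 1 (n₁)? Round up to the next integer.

n₁ = 249

n₁ = (z_{α/2} + z_β)² · (σ₁² + σ₂²/r) / δ²
   = (1.960 + 0.842)² · (18² + 20²/3) / 3.8²
   = 7.8512 · (324 + 133.3333) / 14.44
   = 7.8512 · 457.3333 / 14.44
   = 248.66
Round up → n₁ = 249; n₂ = r·n₁ = 3 × 249 = 747.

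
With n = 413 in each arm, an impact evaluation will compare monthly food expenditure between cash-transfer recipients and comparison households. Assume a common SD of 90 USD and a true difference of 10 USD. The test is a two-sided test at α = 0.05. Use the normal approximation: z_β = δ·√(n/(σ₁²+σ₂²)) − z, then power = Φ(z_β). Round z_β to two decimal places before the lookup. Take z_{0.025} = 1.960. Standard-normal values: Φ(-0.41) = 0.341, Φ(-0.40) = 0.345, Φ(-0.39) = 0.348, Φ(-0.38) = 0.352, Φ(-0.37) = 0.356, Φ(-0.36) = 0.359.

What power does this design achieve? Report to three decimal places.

Power ≈ 0.359

z_β = δ·√(n/(σ₁²+σ₂²)) − z_{α/2}
    = 10 · √(413/16200) − 1.960
    = 10 · 0.15967 − 1.960
    = 1.5967 − 1.960 = -0.3633 → -0.36
Power = Φ(-0.36) = 0.359.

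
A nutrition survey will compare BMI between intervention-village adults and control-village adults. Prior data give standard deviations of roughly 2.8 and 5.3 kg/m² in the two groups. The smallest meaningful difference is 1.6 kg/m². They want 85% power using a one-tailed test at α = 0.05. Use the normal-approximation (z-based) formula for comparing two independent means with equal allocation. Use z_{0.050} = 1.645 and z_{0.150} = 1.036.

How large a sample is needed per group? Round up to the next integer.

n = 101 per group

n = (z_α + z_β)² · (σ₁² + σ₂²) / δ²
  = (1.645 + 1.036)² · (2.8² + 5.3² = 35.93) / 1.6²
  = 7.1878 · 35.93 / 2.56
  = 100.88
Round up → n = 101 per group.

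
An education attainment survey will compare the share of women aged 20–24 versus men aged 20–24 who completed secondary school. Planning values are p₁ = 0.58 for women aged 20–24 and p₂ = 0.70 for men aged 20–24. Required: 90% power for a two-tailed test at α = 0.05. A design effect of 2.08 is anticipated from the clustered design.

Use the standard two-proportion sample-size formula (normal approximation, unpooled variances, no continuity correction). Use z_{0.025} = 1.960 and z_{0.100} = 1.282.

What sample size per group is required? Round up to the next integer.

n = (z_{α/2} + z_β)² · [p₁(1−p₁) + p₂(1−p₂)] / (p₁ − p₂)²
  = (1.960 + 1.282)² · (0.58·0.42 + 0.70·0.30) / (-0.12)²
  = (3.242)² · (0.2436 + 0.2100) / 0.0144
  = 10.5106 · 0.4536 / 0.0144
  = 331.08
Design effect: 2.08 × 331.08 = 688.65.
Round up → n = 689 per group.

n = 689 per group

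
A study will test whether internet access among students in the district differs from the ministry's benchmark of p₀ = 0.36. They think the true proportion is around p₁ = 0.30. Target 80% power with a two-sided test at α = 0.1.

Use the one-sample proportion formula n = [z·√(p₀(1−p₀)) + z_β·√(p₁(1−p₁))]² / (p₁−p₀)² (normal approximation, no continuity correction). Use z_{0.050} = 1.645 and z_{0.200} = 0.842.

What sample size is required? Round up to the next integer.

n = [z_{α/2}·√(p₀q₀) + z_β·√(p₁q₁)]² / (p₁ − p₀)²
  = [1.645·√(0.36·0.64) + 0.842·√(0.30·0.70)]² / (-0.06)²
  = [1.645·0.4800 + 0.842·0.4583]² / 0.0036
  = [1.1755]² / 0.0036
  = 383.80
Round up → n = 384.

n = 384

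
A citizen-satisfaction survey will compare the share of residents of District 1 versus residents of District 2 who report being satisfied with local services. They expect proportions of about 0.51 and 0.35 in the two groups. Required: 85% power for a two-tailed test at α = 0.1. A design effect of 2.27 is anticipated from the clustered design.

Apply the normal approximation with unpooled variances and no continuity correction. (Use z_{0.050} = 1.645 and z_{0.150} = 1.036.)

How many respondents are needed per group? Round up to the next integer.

n = (z_{α/2} + z_β)² · [p₁(1−p₁) + p₂(1−p₂)] / (p₁ − p₂)²
  = (1.645 + 1.036)² · (0.51·0.49 + 0.35·0.65) / (0.16)²
  = (2.681)² · (0.2499 + 0.2275) / 0.0256
  = 7.1878 · 0.4774 / 0.0256
  = 134.04
Design effect: 2.27 × 134.04 = 304.27.
Round up → n = 305 per group.

n = 305 per group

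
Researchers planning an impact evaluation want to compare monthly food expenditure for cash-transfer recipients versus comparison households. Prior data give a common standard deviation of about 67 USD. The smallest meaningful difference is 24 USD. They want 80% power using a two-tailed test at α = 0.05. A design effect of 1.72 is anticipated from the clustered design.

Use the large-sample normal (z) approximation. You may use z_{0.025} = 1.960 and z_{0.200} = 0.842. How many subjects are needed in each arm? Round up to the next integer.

n = 211 per group

n = (z_{α/2} + z_β)² · (σ₁² + σ₂²) / δ²
  = (1.960 + 0.842)² · (2·67² = 8978) / 24²
  = 7.8512 · 8978 / 576
  = 122.38
Design effect: 1.72 × 122.38 = 210.49.
Round up → n = 211 per group.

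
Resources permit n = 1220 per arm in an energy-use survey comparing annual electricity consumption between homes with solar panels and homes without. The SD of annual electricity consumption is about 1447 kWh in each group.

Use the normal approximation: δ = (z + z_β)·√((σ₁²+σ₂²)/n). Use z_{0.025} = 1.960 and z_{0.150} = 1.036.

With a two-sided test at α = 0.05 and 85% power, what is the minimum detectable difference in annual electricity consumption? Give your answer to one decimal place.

Minimum detectable difference ≈ 175.5 kWh

δ = (z_{α/2} + z_β) · √((σ₁²+σ₂²)/n)
  = (1.960 + 1.036) · √(4187618/1220)
  = 2.996 · √3432.5
  = 2.996 · 58.5873
  = 175.5276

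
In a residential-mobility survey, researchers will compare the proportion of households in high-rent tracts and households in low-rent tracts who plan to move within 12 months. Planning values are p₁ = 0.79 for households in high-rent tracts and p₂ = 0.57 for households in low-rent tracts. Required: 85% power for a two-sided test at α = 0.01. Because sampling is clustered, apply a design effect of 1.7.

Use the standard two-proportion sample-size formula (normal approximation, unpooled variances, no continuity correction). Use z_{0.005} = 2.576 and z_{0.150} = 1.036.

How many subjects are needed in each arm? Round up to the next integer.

n = (z_{α/2} + z_β)² · [p₁(1−p₁) + p₂(1−p₂)] / (p₁ − p₂)²
  = (2.576 + 1.036)² · (0.79·0.21 + 0.57·0.43) / (0.22)²
  = (3.612)² · (0.1659 + 0.2451) / 0.0484
  = 13.0465 · 0.4110 / 0.0484
  = 110.79
Design effect: 1.7 × 110.79 = 188.34.
Round up → n = 189 per group.

n = 189 per group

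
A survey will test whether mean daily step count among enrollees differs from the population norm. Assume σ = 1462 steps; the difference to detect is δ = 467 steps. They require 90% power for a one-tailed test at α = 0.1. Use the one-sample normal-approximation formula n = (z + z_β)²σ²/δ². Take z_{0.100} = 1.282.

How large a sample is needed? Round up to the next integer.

n = 65

n = (z_α + z_β)² · σ² / δ²
  = (1.282 + 1.282)² · 1462² / 467²
  = 6.5741 · 2137444 / 218089
  = 64.43
Round up → n = 65.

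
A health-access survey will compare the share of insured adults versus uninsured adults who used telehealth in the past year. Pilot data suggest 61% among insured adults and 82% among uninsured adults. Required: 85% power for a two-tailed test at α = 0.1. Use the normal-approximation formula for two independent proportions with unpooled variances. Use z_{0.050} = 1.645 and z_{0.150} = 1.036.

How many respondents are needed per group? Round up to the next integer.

n = 63 per group

n = (z_{α/2} + z_β)² · [p₁(1−p₁) + p₂(1−p₂)] / (p₁ − p₂)²
  = (1.645 + 1.036)² · (0.61·0.39 + 0.82·0.18) / (-0.21)²
  = (2.681)² · (0.2379 + 0.1476) / 0.0441
  = 7.1878 · 0.3855 / 0.0441
  = 62.83
Round up → n = 63 per group.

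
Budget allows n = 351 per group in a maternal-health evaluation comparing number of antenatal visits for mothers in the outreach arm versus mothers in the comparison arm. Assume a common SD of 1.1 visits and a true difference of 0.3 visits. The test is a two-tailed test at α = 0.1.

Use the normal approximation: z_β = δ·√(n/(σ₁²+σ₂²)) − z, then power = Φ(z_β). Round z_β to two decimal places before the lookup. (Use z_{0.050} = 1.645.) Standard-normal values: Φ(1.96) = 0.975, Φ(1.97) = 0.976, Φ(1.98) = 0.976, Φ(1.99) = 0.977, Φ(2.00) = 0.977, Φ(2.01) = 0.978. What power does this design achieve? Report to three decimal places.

Power ≈ 0.976

z_β = δ·√(n/(σ₁²+σ₂²)) − z_{α/2}
    = 0.3 · √(351/2.42) − 1.645
    = 0.3 · 12.04331 − 1.645
    = 3.6130 − 1.645 = 1.9680 → 1.97
Power = Φ(1.97) = 0.976.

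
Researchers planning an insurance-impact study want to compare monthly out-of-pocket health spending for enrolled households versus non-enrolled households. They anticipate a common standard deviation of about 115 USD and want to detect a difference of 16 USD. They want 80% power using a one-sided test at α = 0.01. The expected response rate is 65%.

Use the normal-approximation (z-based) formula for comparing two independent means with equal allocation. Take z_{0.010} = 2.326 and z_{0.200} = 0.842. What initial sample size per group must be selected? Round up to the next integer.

n = (z_α + z_β)² · (σ₁² + σ₂²) / δ²
  = (2.326 + 0.842)² · (2·115² = 26450) / 16²
  = 10.0362 · 26450 / 256
  = 1036.95
Adjust for 65% response: 1036.95 / 0.65 = 1595.30.
Round up → n = 1596 per group.

n = 1596 per group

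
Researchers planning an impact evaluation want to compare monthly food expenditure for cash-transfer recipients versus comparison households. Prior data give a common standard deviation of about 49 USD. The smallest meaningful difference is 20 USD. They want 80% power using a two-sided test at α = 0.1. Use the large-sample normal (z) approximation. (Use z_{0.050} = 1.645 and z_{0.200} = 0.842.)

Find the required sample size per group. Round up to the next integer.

n = 75 per group

n = (z_{α/2} + z_β)² · (σ₁² + σ₂²) / δ²
  = (1.645 + 0.842)² · (2·49² = 4802) / 20²
  = 6.1852 · 4802 / 400
  = 74.25
Round up → n = 75 per group.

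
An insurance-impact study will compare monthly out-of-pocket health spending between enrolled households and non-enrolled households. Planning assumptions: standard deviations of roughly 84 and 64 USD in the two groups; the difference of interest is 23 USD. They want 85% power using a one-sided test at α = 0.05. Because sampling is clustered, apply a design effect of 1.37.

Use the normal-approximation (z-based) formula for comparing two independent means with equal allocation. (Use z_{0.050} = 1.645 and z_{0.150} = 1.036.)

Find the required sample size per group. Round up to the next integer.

n = 208 per group

n = (z_α + z_β)² · (σ₁² + σ₂²) / δ²
  = (1.645 + 1.036)² · (84² + 64² = 11152) / 23²
  = 7.1878 · 11152 / 529
  = 151.53
Design effect: 1.37 × 151.53 = 207.59.
Round up → n = 208 per group.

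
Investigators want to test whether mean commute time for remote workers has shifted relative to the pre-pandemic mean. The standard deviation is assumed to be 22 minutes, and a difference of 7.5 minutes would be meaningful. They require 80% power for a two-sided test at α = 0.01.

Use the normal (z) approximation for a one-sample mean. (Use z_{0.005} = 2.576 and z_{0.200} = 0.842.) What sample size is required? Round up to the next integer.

n = (z_{α/2} + z_β)² · σ² / δ²
  = (2.576 + 0.842)² · 22² / 7.5²
  = 11.6827 · 484 / 56.25
  = 100.52
Round up → n = 101.

n = 101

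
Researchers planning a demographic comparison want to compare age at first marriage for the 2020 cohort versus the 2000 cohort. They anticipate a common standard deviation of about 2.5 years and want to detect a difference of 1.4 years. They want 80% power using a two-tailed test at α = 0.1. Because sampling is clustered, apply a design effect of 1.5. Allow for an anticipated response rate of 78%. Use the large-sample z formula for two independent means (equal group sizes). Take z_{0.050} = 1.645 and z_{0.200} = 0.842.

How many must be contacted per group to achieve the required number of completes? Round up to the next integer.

n = 76 per group

n = (z_{α/2} + z_β)² · (σ₁² + σ₂²) / δ²
  = (1.645 + 0.842)² · (2·2.5² = 12.5) / 1.4²
  = 6.1852 · 12.5 / 1.96
  = 39.45
Design effect: 1.5 × 39.45 = 59.17.
Adjust for 78% response: 59.17 / 0.78 = 75.86.
Round up → n = 76 per group.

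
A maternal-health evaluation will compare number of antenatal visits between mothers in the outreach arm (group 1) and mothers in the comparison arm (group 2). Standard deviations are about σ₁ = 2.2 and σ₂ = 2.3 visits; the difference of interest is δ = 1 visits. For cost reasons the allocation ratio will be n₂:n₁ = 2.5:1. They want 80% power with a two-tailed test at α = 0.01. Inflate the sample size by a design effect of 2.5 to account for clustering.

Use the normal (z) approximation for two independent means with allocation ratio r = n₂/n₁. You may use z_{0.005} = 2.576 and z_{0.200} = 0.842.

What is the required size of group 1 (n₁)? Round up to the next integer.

n₁ = 204

n₁ = (z_{α/2} + z_β)² · (σ₁² + σ₂²/r) / δ²
   = (2.576 + 0.842)² · (2.2² + 2.3²/2.5) / 1²
   = 11.6827 · (4.84 + 2.116) / 1
   = 11.6827 · 6.956 / 1
   = 81.27
Design effect: 2.5 × 81.27 = 203.16.
Round up → n₁ = 204; n₂ = r·n₁ = 2.5 × 204 = 510.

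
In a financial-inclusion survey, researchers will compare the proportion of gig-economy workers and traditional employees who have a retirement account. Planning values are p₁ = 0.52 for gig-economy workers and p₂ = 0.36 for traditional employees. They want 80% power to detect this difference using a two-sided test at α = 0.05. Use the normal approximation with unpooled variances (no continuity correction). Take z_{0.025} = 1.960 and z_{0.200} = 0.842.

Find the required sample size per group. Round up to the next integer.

n = (z_{α/2} + z_β)² · [p₁(1−p₁) + p₂(1−p₂)] / (p₁ − p₂)²
  = (1.960 + 0.842)² · (0.52·0.48 + 0.36·0.64) / (0.16)²
  = (2.802)² · (0.2496 + 0.2304) / 0.0256
  = 7.8512 · 0.4800 / 0.0256
  = 147.21
Round up → n = 148 per group.

n = 148 per group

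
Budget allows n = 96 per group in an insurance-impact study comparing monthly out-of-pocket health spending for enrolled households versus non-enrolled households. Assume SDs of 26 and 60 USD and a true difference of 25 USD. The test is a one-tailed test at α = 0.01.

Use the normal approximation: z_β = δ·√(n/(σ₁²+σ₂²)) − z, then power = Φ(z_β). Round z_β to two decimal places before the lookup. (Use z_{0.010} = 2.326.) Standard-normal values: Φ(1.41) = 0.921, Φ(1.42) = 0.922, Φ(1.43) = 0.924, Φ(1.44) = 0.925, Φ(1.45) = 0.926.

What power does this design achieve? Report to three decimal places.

Power ≈ 0.922

z_β = δ·√(n/(σ₁²+σ₂²)) − z_α
    = 25 · √(96/4276) − 2.326
    = 25 · 0.14984 − 2.326
    = 3.7459 − 2.326 = 1.4199 → 1.42
Power = Φ(1.42) = 0.922.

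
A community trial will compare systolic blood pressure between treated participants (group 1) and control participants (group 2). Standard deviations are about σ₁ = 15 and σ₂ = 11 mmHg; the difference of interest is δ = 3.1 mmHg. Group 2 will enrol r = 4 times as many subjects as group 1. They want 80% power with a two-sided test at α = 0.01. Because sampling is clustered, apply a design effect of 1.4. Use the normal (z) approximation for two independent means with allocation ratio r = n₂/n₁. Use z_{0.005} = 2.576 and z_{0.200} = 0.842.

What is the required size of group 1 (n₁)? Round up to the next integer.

n₁ = 435

n₁ = (z_{α/2} + z_β)² · (σ₁² + σ₂²/r) / δ²
   = (2.576 + 0.842)² · (15² + 11²/4) / 3.1²
   = 11.6827 · (225 + 30.25) / 9.61
   = 11.6827 · 255.25 / 9.61
   = 310.30
Design effect: 1.4 × 310.30 = 434.42.
Round up → n₁ = 435; n₂ = r·n₁ = 4 × 435 = 1740.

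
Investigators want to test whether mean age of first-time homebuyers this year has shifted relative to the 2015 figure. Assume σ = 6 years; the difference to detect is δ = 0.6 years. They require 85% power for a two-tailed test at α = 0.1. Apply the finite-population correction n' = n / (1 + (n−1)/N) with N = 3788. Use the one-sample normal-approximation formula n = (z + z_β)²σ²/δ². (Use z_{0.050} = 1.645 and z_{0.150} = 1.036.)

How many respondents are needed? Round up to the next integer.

n = (z_{α/2} + z_β)² · σ² / δ²
  = (1.645 + 1.036)² · 6² / 0.6²
  = 7.1878 · 36 / 0.36
  = 718.78
Finite-population correction (N = 3788): 718.78 / (1 + (718.78 − 1)/3788) = 604.27.
Round up → n = 605.

n = 605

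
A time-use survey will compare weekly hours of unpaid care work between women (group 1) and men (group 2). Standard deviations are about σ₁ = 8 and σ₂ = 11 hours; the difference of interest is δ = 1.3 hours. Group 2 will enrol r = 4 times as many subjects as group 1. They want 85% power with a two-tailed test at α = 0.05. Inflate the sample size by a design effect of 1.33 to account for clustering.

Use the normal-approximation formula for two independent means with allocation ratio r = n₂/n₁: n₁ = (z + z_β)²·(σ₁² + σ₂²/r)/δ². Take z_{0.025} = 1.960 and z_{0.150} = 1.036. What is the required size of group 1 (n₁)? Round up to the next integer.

n₁ = 666

n₁ = (z_{α/2} + z_β)² · (σ₁² + σ₂²/r) / δ²
   = (1.960 + 1.036)² · (8² + 11²/4) / 1.3²
   = 8.9760 · (64 + 30.25) / 1.69
   = 8.9760 · 94.25 / 1.69
   = 500.59
Design effect: 1.33 × 500.59 = 665.78.
Round up → n₁ = 666; n₂ = r·n₁ = 4 × 666 = 2664.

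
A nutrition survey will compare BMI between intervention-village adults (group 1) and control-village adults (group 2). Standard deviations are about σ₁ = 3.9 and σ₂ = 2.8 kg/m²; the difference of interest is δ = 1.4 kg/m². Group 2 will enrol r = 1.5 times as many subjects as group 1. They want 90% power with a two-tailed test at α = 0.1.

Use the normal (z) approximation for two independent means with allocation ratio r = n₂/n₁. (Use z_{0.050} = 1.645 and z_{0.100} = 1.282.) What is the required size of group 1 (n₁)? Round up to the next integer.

n₁ = 90

n₁ = (z_{α/2} + z_β)² · (σ₁² + σ₂²/r) / δ²
   = (1.645 + 1.282)² · (3.9² + 2.8²/1.5) / 1.4²
   = 8.5673 · (15.21 + 5.2267) / 1.96
   = 8.5673 · 20.4367 / 1.96
   = 89.33
Round up → n₁ = 90; n₂ = r·n₁ = 1.5 × 90 = 135.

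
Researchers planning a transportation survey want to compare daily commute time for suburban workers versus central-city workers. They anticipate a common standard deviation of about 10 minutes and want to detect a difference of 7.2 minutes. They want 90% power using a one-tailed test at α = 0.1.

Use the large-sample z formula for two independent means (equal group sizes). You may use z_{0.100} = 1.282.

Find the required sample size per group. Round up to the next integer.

n = (z_α + z_β)² · (σ₁² + σ₂²) / δ²
  = (1.282 + 1.282)² · (2·10² = 200) / 7.2²
  = 6.5741 · 200 / 51.84
  = 25.36
Round up → n = 26 per group.

n = 26 per group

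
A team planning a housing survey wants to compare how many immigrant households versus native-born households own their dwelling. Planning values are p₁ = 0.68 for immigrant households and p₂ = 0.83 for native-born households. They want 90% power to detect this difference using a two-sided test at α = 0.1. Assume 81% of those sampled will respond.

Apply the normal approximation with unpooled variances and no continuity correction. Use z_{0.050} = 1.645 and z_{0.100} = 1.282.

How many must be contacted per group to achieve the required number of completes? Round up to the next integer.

n = (z_{α/2} + z_β)² · [p₁(1−p₁) + p₂(1−p₂)] / (p₁ − p₂)²
  = (1.645 + 1.282)² · (0.68·0.32 + 0.83·0.17) / (-0.15)²
  = (2.927)² · (0.2176 + 0.1411) / 0.0225
  = 8.5673 · 0.3587 / 0.0225
  = 136.58
Adjust for 81% response: 136.58 / 0.81 = 168.62.
Round up → n = 169 per group.

n = 169 per group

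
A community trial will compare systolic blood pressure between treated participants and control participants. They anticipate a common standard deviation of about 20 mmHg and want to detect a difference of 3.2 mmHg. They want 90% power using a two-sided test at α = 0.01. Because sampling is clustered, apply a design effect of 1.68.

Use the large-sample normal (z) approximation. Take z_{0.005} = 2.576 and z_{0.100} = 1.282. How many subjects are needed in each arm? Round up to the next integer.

n = 1954 per group

n = (z_{α/2} + z_β)² · (σ₁² + σ₂²) / δ²
  = (2.576 + 1.282)² · (2·20² = 800) / 3.2²
  = 14.8842 · 800 / 10.24
  = 1162.83
Design effect: 1.68 × 1162.83 = 1953.55.
Round up → n = 1954 per group.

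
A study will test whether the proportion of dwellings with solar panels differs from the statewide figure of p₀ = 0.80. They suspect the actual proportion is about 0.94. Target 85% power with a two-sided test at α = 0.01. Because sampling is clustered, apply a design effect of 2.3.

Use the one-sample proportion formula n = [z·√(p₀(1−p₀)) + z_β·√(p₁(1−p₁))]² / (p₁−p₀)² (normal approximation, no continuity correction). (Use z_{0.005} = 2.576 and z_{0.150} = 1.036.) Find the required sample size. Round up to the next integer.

n = 192

n = [z_{α/2}·√(p₀q₀) + z_β·√(p₁q₁)]² / (p₁ − p₀)²
  = [2.576·√(0.80·0.20) + 1.036·√(0.94·0.06)]² / (0.14)²
  = [2.576·0.4000 + 1.036·0.2375]² / 0.0196
  = [1.2764]² / 0.0196
  = 83.13
Design effect: 2.3 × 83.13 = 191.19.
Round up → n = 192.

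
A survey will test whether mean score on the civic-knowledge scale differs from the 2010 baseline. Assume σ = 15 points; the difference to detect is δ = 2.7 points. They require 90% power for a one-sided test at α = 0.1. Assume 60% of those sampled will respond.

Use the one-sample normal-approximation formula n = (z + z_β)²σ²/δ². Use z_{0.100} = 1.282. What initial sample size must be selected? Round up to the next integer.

n = 339

n = (z_α + z_β)² · σ² / δ²
  = (1.282 + 1.282)² · 15² / 2.7²
  = 6.5741 · 225 / 7.29
  = 202.90
Adjust for 60% response: 202.90 / 0.60 = 338.17.
Round up → n = 339.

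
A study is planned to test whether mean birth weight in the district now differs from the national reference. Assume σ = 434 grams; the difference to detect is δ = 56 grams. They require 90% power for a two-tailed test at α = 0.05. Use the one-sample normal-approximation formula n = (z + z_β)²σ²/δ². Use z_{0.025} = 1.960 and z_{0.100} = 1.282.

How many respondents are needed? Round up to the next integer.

n = (z_{α/2} + z_β)² · σ² / δ²
  = (1.960 + 1.282)² · 434² / 56²
  = 10.5106 · 188356 / 3136
  = 631.29
Round up → n = 632.

n = 632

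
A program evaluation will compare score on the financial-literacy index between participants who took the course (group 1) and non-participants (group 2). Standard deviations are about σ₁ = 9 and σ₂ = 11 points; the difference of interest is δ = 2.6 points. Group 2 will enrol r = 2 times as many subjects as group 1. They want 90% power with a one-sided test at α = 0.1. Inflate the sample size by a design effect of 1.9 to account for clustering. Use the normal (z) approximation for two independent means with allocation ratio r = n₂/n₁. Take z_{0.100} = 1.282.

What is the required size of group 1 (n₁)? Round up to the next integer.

n₁ = 262

n₁ = (z_α + z_β)² · (σ₁² + σ₂²/r) / δ²
   = (1.282 + 1.282)² · (9² + 11²/2) / 2.6²
   = 6.5741 · (81 + 60.5) / 6.76
   = 6.5741 · 141.5 / 6.76
   = 137.61
Design effect: 1.9 × 137.61 = 261.46.
Round up → n₁ = 262; n₂ = r·n₁ = 2 × 262 = 524.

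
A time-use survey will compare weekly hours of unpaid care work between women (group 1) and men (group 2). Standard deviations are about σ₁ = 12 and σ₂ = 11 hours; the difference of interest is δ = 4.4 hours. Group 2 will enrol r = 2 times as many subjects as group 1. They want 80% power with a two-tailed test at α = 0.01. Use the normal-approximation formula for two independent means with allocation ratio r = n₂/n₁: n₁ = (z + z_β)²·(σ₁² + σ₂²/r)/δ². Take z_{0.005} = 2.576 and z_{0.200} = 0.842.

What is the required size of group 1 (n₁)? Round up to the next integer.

n₁ = (z_{α/2} + z_β)² · (σ₁² + σ₂²/r) / δ²
   = (2.576 + 0.842)² · (12² + 11²/2) / 4.4²
   = 11.6827 · (144 + 60.5) / 19.36
   = 11.6827 · 204.5 / 19.36
   = 123.40
Round up → n₁ = 124; n₂ = r·n₁ = 2 × 124 = 248.

n₁ = 124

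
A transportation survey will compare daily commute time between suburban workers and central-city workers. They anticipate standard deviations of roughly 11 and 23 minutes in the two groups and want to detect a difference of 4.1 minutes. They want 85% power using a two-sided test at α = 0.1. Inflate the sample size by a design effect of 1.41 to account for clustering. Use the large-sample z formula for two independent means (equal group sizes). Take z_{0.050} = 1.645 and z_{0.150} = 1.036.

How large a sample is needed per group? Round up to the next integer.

n = 392 per group

n = (z_{α/2} + z_β)² · (σ₁² + σ₂²) / δ²
  = (1.645 + 1.036)² · (11² + 23² = 650) / 4.1²
  = 7.1878 · 650 / 16.81
  = 277.93
Design effect: 1.41 × 277.93 = 391.88.
Round up → n = 392 per group.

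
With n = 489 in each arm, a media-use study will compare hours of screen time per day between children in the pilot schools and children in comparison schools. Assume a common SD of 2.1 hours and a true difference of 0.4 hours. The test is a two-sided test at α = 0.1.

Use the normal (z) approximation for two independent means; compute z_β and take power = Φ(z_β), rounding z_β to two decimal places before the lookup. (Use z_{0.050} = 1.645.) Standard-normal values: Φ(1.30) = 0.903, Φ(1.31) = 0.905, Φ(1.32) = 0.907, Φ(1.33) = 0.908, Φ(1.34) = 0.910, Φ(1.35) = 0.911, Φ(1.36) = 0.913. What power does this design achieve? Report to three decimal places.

Power ≈ 0.908

z_β = δ·√(n/(σ₁²+σ₂²)) − z_{α/2}
    = 0.4 · √(489/8.82) − 1.645
    = 0.4 · 7.44595 − 1.645
    = 2.9784 − 1.645 = 1.3334 → 1.33
Power = Φ(1.33) = 0.908.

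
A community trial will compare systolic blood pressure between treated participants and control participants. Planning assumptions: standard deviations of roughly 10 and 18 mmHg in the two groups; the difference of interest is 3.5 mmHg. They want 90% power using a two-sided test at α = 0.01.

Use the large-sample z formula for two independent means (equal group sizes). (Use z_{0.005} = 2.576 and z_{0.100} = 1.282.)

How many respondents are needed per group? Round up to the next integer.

n = 516 per group

n = (z_{α/2} + z_β)² · (σ₁² + σ₂²) / δ²
  = (2.576 + 1.282)² · (10² + 18² = 424) / 3.5²
  = 14.8842 · 424 / 12.25
  = 515.17
Round up → n = 516 per group.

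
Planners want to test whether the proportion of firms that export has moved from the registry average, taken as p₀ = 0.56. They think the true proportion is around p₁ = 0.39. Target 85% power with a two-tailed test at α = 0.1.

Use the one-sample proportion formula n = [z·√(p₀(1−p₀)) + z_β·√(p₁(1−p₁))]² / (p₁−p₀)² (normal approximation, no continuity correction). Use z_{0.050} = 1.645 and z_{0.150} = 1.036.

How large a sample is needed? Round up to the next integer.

n = 61

n = [z_{α/2}·√(p₀q₀) + z_β·√(p₁q₁)]² / (p₁ − p₀)²
  = [1.645·√(0.56·0.44) + 1.036·√(0.39·0.61)]² / (-0.17)²
  = [1.645·0.4964 + 1.036·0.4877]² / 0.0289
  = [1.3219]² / 0.0289
  = 60.46
Round up → n = 61.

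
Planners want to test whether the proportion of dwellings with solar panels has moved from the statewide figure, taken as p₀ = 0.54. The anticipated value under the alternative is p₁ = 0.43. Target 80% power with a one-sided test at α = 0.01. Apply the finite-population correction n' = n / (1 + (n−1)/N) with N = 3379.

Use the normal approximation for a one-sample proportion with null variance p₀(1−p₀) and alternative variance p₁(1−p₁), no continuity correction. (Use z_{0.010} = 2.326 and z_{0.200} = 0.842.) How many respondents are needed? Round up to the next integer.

n = [z_α·√(p₀q₀) + z_β·√(p₁q₁)]² / (p₁ − p₀)²
  = [2.326·√(0.54·0.46) + 0.842·√(0.43·0.57)]² / (-0.11)²
  = [2.326·0.4984 + 0.842·0.4951]² / 0.0121
  = [1.5761]² / 0.0121
  = 205.30
Finite-population correction (N = 3379): 205.30 / (1 + (205.30 − 1)/3379) = 193.60.
Round up → n = 194.

n = 194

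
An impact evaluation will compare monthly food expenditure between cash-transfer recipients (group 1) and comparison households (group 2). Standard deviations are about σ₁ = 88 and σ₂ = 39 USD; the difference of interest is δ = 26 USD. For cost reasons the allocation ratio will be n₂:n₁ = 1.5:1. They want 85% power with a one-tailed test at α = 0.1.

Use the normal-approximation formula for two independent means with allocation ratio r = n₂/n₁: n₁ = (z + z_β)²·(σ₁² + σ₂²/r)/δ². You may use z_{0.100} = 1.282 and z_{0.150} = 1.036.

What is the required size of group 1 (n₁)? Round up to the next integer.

n₁ = 70

n₁ = (z_α + z_β)² · (σ₁² + σ₂²/r) / δ²
   = (1.282 + 1.036)² · (88² + 39²/1.5) / 26²
   = 5.3731 · (7744 + 1014) / 676
   = 5.3731 · 8758 / 676
   = 69.61
Round up → n₁ = 70; n₂ = r·n₁ = 1.5 × 70 = 105.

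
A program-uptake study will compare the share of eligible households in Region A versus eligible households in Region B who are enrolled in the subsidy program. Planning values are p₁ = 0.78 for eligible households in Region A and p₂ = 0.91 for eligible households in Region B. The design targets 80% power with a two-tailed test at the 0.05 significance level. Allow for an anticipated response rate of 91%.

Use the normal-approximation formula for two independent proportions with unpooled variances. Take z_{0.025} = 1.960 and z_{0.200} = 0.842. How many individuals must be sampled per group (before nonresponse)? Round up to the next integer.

n = 130 per group

n = (z_{α/2} + z_β)² · [p₁(1−p₁) + p₂(1−p₂)] / (p₁ − p₂)²
  = (1.960 + 0.842)² · (0.78·0.22 + 0.91·0.09) / (-0.13)²
  = (2.802)² · (0.1716 + 0.0819) / 0.0169
  = 7.8512 · 0.2535 / 0.0169
  = 117.77
Adjust for 91% response: 117.77 / 0.91 = 129.42.
Round up → n = 130 per group.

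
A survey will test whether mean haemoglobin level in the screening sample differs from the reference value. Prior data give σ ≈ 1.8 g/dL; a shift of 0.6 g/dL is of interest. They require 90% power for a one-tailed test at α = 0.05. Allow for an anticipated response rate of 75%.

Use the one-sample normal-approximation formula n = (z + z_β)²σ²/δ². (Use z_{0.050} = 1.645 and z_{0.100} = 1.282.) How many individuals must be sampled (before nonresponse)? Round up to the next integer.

n = 103

n = (z_α + z_β)² · σ² / δ²
  = (1.645 + 1.282)² · 1.8² / 0.6²
  = 8.5673 · 3.24 / 0.36
  = 77.11
Adjust for 75% response: 77.11 / 0.75 = 102.81.
Round up → n = 103.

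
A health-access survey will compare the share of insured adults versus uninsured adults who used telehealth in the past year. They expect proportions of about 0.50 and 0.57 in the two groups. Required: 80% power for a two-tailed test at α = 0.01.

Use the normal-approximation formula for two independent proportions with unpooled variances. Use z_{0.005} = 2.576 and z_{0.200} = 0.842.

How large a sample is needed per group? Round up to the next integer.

n = 1181 per group

n = (z_{α/2} + z_β)² · [p₁(1−p₁) + p₂(1−p₂)] / (p₁ − p₂)²
  = (2.576 + 0.842)² · (0.50·0.50 + 0.57·0.43) / (-0.07)²
  = (3.418)² · (0.2500 + 0.2451) / 0.0049
  = 11.6827 · 0.4951 / 0.0049
  = 1180.43
Round up → n = 1181 per group.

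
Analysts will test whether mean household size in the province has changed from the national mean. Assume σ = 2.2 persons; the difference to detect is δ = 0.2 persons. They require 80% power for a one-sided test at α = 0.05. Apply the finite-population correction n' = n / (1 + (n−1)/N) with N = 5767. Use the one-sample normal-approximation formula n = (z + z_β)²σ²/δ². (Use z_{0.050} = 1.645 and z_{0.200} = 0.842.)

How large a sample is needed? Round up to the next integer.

n = 663

n = (z_α + z_β)² · σ² / δ²
  = (1.645 + 0.842)² · 2.2² / 0.2²
  = 6.1852 · 4.84 / 0.04
  = 748.41
Finite-population correction (N = 5767): 748.41 / (1 + (748.41 − 1)/5767) = 662.54.
Round up → n = 663.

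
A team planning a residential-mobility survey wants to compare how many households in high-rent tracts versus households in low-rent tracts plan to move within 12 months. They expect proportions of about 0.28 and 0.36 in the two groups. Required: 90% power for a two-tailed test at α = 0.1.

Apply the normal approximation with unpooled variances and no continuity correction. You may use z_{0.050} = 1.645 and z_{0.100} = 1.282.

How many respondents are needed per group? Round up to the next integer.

n = (z_{α/2} + z_β)² · [p₁(1−p₁) + p₂(1−p₂)] / (p₁ − p₂)²
  = (1.645 + 1.282)² · (0.28·0.72 + 0.36·0.64) / (-0.08)²
  = (2.927)² · (0.2016 + 0.2304) / 0.0064
  = 8.5673 · 0.4320 / 0.0064
  = 578.29
Round up → n = 579 per group.

n = 579 per group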